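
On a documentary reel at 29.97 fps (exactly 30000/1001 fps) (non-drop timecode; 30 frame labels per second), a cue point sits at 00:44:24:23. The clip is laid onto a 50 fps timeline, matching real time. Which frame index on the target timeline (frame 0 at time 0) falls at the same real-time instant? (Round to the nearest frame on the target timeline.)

Source frame index: (0×3600 + 44×60 + 24) × 30 + 23 = 79943.
Real time: 79943 / (30000/1001) = 80022943/30000 s.
Target frame: (80022943/30000) × (50) = 80022943/600 ≈ 133371.572 → 133372.

frame 133372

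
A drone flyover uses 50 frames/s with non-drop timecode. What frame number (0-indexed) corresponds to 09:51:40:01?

1775001

Total seconds to the label: (9 × 3600 + 51 × 60 + 40) = 35500.
Frame index = 35500 × 50 + 1 = 1775001.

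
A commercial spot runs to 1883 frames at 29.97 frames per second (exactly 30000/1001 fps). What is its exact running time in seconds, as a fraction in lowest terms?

Running time = 1883 ÷ (30000/1001) = 1883 × 1001/30000 = 1884883/30000 s.

1884883/30000 seconds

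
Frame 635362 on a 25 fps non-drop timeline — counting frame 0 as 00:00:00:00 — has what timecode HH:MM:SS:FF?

635362 ÷ 25 = 25414 full seconds, remainder 12 frames.
25414 s = 7 h 3 min 34 s.
Timecode: 07:03:34:12.

07:03:34:12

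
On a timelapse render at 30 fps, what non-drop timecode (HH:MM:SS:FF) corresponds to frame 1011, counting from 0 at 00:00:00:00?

00:00:33:21

1011 ÷ 30 = 33 full seconds, remainder 21 frames.
33 s = 0 h 0 min 33 s.
Timecode: 00:00:33:21.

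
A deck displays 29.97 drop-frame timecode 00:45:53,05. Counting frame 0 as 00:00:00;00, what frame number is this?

As if non-drop at 30 labels/s: (0 × 3600 + 45 × 60 + 53) × 30 + 5 = 82595.
Minute boundaries passed: 45; those not divisible by 10: 45 − 4 = 41; dropped labels = 2 × 41 = 82.
Actual frame index = 82595 − 82 = 82513.

82513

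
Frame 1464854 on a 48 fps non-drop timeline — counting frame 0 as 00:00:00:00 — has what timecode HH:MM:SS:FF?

1464854 ÷ 48 = 30517 full seconds, remainder 38 frames.
30517 s = 8 h 28 min 37 s.
Timecode: 08:28:37:38.

08:28:37:38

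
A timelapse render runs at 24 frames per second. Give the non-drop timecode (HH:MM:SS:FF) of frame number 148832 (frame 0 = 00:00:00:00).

148832 ÷ 24 = 6201 full seconds, remainder 8 frames.
6201 s = 1 h 43 min 21 s.
Timecode: 01:43:21:08.

01:43:21:08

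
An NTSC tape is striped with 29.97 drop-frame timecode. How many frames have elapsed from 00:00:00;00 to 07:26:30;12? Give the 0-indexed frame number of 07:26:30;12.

Complete 10-minute blocks: 44, each 17982 frames → 791208.
Remaining 6 whole minutes in the current block: 1800 + 5 × 1798 = 10790 frames.
Within the current minute: 30 × 30 + 12 − 2 = 910 (labels ;00/;01 skipped at this minute). Total = 791208 + 10790 + 910 = 802908.

802908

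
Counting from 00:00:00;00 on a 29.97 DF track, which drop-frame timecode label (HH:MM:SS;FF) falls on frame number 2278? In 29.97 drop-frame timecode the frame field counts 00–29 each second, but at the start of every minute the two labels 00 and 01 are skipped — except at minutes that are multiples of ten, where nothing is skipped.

00:01:16;00

Each 10-minute DF block holds 10 × 60 × 30 − 9 × 2 = 17982 frames. 2278 ÷ 17982 → 0 full blocks, remainder 2278.
Within the partial block the first minute is 1800 frames and each further minute 1798, so 1 further minute boundary passed. Total skipped labels = 18 × 0 + 2 × 1 = 2.
Non-drop label index = 2278 + 2 = 2280; at 30 labels/s that is 00:01:16:00, i.e. DF 00:01:16;00.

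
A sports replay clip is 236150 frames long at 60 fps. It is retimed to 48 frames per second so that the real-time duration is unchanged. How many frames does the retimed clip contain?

188920 frames

Target frames = source frames × (target rate / source rate) = 236150 × (48)/(60) = 236150 × 4/5 = 188920.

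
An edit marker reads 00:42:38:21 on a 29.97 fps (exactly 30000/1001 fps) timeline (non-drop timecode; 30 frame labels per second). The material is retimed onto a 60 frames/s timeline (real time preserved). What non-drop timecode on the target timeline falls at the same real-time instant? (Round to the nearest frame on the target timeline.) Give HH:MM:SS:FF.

Source frame index: (0×3600 + 42×60 + 38) × 30 + 21 = 76761.
Real time: 76761 / (30000/1001) = 25612587/10000 s.
Target frame: (25612587/10000) × (60) = 76837761/500 ≈ 153675.522 → 153676.
At 60 labels/s: frame 153676 → 00:42:41:16.

00:42:41:16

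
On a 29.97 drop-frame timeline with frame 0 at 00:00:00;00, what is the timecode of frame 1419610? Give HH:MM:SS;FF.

Ten DF minutes hold 17982 frames, so frame 1419610 lies in block 78 (frames 1402596–1420577) with 17014 frames into that block.
The block's first minute is 1800 frames and the rest 1798 each; 17014 frames reaches minute 9, so 78 × 18 + 9 × 2 = 1422 labels have been skipped so far.
Adding those back, label number 1419610 + 1422 = 1421032 at 30 labels/s is 47367 s + 22 f = 13 h 9 min 27 s frame 22, i.e. 13:09:27;22.

13:09:27;22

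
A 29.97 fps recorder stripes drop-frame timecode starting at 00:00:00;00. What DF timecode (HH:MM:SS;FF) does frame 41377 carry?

Each 10-minute DF block holds 10 × 60 × 30 − 9 × 2 = 17982 frames. 41377 ÷ 17982 → 2 full blocks, remainder 5413.
Within the partial block the first minute is 1800 frames and each further minute 1798, so 3 further minute boundaries passed. Total skipped labels = 18 × 2 + 2 × 3 = 42.
Non-drop label index = 41377 + 42 = 41419; at 30 labels/s that is 00:23:00:19, i.e. DF 00:23:00;19.

00:23:00;19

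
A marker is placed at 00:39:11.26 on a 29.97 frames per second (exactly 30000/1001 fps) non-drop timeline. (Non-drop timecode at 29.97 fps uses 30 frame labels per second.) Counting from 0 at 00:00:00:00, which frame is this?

70556

Total seconds to the label: (0 × 3600 + 39 × 60 + 11) = 2351.
Frame index = 2351 × 30 + 26 = 70556.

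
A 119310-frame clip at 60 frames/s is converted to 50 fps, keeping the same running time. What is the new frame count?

99425 frames

Target frames = source frames × (target rate / source rate) = 119310 × (50)/(60) = 119310 × 5/6 = 99425.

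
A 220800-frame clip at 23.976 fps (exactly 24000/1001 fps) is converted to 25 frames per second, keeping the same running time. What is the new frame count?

230230 frames

Target frames = source frames × (target rate / source rate) = 220800 × (25)/(24000/1001) = 220800 × 1001/960 = 230230.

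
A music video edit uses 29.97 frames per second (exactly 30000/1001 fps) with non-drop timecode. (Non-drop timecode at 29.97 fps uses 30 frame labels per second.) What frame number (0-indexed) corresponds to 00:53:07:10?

frame 95620

Total seconds to the label: (0 × 3600 + 53 × 60 + 7) = 3187.
Frame index = 3187 × 30 + 10 = 95620.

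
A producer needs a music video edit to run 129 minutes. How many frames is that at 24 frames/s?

185760 frames

129 min = 7740 s.
Frames = 7740 × 24 = 185760.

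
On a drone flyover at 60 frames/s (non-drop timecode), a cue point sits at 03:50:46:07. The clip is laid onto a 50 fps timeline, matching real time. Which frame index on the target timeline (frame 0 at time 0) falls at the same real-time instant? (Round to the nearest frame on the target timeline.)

frame 692306

Source frame index: (3×3600 + 50×60 + 46) × 60 + 7 = 830767.
Real time: 830767 / (60) = 830767/60 s.
Target frame: (830767/60) × (50) = 4153835/6 ≈ 692305.833 → 692306.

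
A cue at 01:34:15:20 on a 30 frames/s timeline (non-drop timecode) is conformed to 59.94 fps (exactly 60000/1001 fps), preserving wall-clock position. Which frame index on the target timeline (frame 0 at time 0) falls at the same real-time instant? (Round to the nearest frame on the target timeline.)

frame 339001

Source frame index: (1×3600 + 34×60 + 15) × 30 + 20 = 169670.
Real time: 169670 / (30) = 16967/3 s.
Target frame: (16967/3) × (60000/1001) = 339340000/1001 ≈ 339000.999 → 339001.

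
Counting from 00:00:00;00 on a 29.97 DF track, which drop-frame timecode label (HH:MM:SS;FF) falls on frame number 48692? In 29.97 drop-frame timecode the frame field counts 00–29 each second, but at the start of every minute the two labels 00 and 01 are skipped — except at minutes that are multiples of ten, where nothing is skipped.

Ten DF minutes hold 17982 frames, so frame 48692 lies in block 2 (frames 35964–53945) with 12728 frames into that block.
The block's first minute is 1800 frames and the rest 1798 each; 12728 frames reaches minute 7, so 2 × 18 + 7 × 2 = 50 labels have been skipped so far.
Adding those back, label number 48692 + 50 = 48742 at 30 labels/s is 1624 s + 22 f = 0 h 27 min 4 s frame 22, i.e. 00:27:04;22.

00:27:04;22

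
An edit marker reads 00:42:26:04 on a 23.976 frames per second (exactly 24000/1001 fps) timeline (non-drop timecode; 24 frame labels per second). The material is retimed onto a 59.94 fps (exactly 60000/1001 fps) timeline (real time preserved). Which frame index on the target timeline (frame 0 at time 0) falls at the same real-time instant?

frame 152770

Source frame index: (0×3600 + 42×60 + 26) × 24 + 4 = 61108.
Real time: 61108 / (24000/1001) = 15292277/6000 s.
Target frame: (15292277/6000) × (60000/1001) = 152770.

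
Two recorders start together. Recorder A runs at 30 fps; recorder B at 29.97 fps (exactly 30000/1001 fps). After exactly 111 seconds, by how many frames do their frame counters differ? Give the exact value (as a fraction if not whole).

3330/1001 frames

A emits 30 × 111 = 3330 frames; B emits 30000/1001 × 111 = 3330000/1001.
Difference = 3330/1001 frames (≈ 3.3267); B is behind A.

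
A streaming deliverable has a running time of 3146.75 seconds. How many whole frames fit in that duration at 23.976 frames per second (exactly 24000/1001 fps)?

75446 frames

Frames = 3146.75 × 24000/1001 = 75522000/1001 ≈ 75446.5534.
Complete frames: 75446.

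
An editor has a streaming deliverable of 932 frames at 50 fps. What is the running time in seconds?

18.64 seconds

Running time = 932 / (50) = 18.64 s.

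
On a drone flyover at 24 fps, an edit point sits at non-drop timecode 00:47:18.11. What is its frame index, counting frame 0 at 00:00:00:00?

Total seconds to the label: (0 × 3600 + 47 × 60 + 18) = 2838.
Frame index = 2838 × 24 + 11 = 68123.

68123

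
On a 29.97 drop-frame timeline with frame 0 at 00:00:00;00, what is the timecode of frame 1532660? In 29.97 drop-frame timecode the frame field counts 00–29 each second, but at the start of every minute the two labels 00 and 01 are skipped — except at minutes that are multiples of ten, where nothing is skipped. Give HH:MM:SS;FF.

14:12:19;24

Each 10-minute DF block holds 10 × 60 × 30 − 9 × 2 = 17982 frames. 1532660 ÷ 17982 → 85 full blocks, remainder 4190.
Within the partial block the first minute is 1800 frames and each further minute 1798, so 2 further minute boundaries passed. Total skipped labels = 18 × 85 + 2 × 2 = 1534.
Non-drop label index = 1532660 + 1534 = 1534194; at 30 labels/s that is 14:12:19:24, i.e. DF 14:12:19;24.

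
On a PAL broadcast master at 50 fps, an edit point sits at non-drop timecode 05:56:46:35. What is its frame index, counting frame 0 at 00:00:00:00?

Total seconds to the label: (5 × 3600 + 56 × 60 + 46) = 21406.
Frame index = 21406 × 50 + 35 = 1070335.

1070335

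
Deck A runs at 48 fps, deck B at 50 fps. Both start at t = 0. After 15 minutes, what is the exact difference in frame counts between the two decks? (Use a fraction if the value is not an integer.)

1800 frames

15 min = 900 s.
A emits 48 × 900 = 43200 frames; B emits 50 × 900 = 45000.
Difference = 1800 frames; B is ahead of A.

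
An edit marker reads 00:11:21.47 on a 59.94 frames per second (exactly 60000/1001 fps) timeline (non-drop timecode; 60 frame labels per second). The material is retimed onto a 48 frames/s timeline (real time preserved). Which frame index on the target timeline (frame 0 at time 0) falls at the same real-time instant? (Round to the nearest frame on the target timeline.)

Source frame index: (0×3600 + 11×60 + 21) × 60 + 47 = 40907.
Real time: 40907 / (60000/1001) = 40947907/60000 s.
Target frame: (40947907/60000) × (48) = 40947907/1250 ≈ 32758.326 → 32758.

frame 32758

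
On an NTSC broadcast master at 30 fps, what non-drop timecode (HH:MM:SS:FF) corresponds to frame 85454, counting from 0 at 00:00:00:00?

00:47:28:14

85454 ÷ 30 = 2848 full seconds, remainder 14 frames.
2848 s = 0 h 47 min 28 s.
Timecode: 00:47:28:14.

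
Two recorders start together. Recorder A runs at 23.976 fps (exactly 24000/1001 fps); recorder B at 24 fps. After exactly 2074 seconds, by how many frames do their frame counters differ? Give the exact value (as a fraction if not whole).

A emits 24000/1001 × 2074 = 49776000/1001 frames; B emits 24 × 2074 = 49776.
Difference = 49776/1001 frames (≈ 49.7263); B is ahead of A.

49776/1001 frames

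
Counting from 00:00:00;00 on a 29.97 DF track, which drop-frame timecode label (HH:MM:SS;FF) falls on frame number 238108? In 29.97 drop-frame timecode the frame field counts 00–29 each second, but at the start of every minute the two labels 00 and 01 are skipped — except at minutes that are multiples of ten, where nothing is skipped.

Ten DF minutes hold 17982 frames, so frame 238108 lies in block 13 (frames 233766–251747) with 4342 frames into that block.
The block's first minute is 1800 frames and the rest 1798 each; 4342 frames reaches minute 2, so 13 × 18 + 2 × 2 = 238 labels have been skipped so far.
Adding those back, label number 238108 + 238 = 238346 at 30 labels/s is 7944 s + 26 f = 2 h 12 min 24 s frame 26, i.e. 02:12:24;26.

02:12:24;26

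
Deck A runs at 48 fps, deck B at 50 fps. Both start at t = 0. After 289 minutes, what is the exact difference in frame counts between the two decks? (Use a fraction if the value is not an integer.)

34680 frames

289 min = 17340 s.
A emits 48 × 17340 = 832320 frames; B emits 50 × 17340 = 867000.
Difference = 34680 frames; B is ahead of A.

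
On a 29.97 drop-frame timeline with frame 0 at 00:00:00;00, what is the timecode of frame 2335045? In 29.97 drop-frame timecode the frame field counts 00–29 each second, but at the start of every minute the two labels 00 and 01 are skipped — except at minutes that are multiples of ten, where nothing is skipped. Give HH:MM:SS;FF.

Ten DF minutes hold 17982 frames, so frame 2335045 lies in block 129 (frames 2319678–2337659) with 15367 frames into that block.
The block's first minute is 1800 frames and the rest 1798 each; 15367 frames reaches minute 8, so 129 × 18 + 8 × 2 = 2338 labels have been skipped so far.
Adding those back, label number 2335045 + 2338 = 2337383 at 30 labels/s is 77912 s + 23 f = 21 h 38 min 32 s frame 23, i.e. 21:38:32;23.

21:38:32;23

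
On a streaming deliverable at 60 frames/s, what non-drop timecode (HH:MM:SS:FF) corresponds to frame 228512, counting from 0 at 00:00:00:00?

228512 ÷ 60 = 3808 full seconds, remainder 32 frames.
3808 s = 1 h 3 min 28 s.
Timecode: 01:03:28:32.

01:03:28:32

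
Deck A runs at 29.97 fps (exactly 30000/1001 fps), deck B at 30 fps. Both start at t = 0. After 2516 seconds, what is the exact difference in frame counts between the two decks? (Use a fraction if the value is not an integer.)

75480/1001 frames

A emits 30000/1001 × 2516 = 75480000/1001 frames; B emits 30 × 2516 = 75480.
Difference = 75480/1001 frames (≈ 75.4046); B is ahead of A.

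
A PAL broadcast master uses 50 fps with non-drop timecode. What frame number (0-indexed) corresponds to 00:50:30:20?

151520

Total seconds to the label: (0 × 3600 + 50 × 60 + 30) = 3030.
Frame index = 3030 × 50 + 20 = 151520.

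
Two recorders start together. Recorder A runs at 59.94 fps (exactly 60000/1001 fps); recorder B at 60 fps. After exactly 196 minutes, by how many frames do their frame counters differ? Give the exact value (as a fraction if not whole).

196 min = 11760 s.
A emits 60000/1001 × 11760 = 100800000/143 frames; B emits 60 × 11760 = 705600.
Difference = 100800/143 frames (≈ 704.8951); B is ahead of A.

100800/143 frames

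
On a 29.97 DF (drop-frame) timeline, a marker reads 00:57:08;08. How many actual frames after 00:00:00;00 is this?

As if non-drop at 30 labels/s: (0 × 3600 + 57 × 60 + 8) × 30 + 8 = 102848.
Minute boundaries passed: 57; those not divisible by 10: 57 − 5 = 52; dropped labels = 2 × 52 = 104.
Actual frame index = 102848 − 104 = 102744.

102744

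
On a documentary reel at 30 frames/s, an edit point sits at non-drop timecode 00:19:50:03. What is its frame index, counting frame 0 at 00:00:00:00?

frame 35703

Total seconds to the label: (0 × 3600 + 19 × 60 + 50) = 1190.
Frame index = 1190 × 30 + 3 = 35703.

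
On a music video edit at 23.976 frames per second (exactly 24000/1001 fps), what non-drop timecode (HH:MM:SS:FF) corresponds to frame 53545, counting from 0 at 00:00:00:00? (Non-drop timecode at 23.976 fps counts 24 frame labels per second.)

53545 ÷ 24 = 2231 full seconds, remainder 1 frame.
2231 s = 0 h 37 min 11 s.
Timecode: 00:37:11:01.

00:37:11:01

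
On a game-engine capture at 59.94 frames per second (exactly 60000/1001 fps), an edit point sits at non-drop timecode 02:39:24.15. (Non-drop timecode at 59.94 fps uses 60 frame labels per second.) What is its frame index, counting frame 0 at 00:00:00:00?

Total seconds to the label: (2 × 3600 + 39 × 60 + 24) = 9564.
Frame index = 9564 × 60 + 15 = 573855.

frame 573855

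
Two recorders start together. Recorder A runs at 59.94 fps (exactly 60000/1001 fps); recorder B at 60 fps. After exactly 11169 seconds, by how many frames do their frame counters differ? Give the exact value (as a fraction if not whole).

A emits 60000/1001 × 11169 = 670140000/1001 frames; B emits 60 × 11169 = 670140.
Difference = 670140/1001 frames (≈ 669.4705); B is ahead of A.

670140/1001 frames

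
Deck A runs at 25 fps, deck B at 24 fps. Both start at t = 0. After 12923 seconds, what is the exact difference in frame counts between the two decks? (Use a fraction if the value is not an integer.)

12923 frames

A emits 25 × 12923 = 323075 frames; B emits 24 × 12923 = 310152.
Difference = 12923 frames; B is behind A.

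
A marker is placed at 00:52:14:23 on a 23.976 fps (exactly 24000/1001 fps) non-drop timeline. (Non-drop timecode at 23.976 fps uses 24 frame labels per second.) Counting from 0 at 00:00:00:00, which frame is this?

75239

Total seconds to the label: (0 × 3600 + 52 × 60 + 14) = 3134.
Frame index = 3134 × 24 + 23 = 75239.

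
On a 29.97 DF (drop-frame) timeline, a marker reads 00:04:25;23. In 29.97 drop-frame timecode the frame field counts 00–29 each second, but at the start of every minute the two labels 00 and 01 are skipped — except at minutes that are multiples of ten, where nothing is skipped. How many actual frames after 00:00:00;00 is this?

7965

Complete 10-minute blocks: 0, each 17982 frames → 0.
Remaining 4 whole minutes in the current block: 1800 + 3 × 1798 = 7194 frames.
Within the current minute: 25 × 30 + 23 − 2 = 771 (labels ;00/;01 skipped at this minute). Total = 0 + 7194 + 771 = 7965.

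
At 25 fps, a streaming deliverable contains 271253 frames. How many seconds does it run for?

10850.12 seconds

Running time = 271253 / (25) = 10850.12 s.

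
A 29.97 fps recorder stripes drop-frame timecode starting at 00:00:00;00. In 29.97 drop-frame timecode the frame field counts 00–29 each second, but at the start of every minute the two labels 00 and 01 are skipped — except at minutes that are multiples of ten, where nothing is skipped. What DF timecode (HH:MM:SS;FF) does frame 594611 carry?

Ten DF minutes hold 17982 frames, so frame 594611 lies in block 33 (frames 593406–611387) with 1205 frames into that block.
The block's first minute is 1800 frames and the rest 1798 each; 1205 frames reaches minute 0, so 33 × 18 + 0 × 2 = 594 labels have been skipped so far.
Adding those back, label number 594611 + 594 = 595205 at 30 labels/s is 19840 s + 5 f = 5 h 30 min 40 s frame 5, i.e. 05:30:40;05.

05:30:40;05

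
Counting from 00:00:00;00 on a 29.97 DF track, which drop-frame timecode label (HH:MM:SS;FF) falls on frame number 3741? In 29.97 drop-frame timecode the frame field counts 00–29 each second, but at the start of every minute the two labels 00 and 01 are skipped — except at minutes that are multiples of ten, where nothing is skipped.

Ten DF minutes hold 17982 frames, so frame 3741 lies in block 0 (frames 0–17981) with 3741 frames into that block.
The block's first minute is 1800 frames and the rest 1798 each; 3741 frames reaches minute 2, so 0 × 18 + 2 × 2 = 4 labels have been skipped so far.
Adding those back, label number 3741 + 4 = 3745 at 30 labels/s is 124 s + 25 f = 0 h 2 min 4 s frame 25, i.e. 00:02:04;25.

00:02:04;25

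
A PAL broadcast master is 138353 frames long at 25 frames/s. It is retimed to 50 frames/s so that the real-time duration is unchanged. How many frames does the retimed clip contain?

Target frames = source frames × (target rate / source rate) = 138353 × (50)/(25) = 138353 × 2 = 276706.

276706 frames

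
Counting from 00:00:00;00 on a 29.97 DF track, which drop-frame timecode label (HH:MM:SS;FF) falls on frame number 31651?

00:17:36;03

Ten DF minutes hold 17982 frames, so frame 31651 lies in block 1 (frames 17982–35963) with 13669 frames into that block.
The block's first minute is 1800 frames and the rest 1798 each; 13669 frames reaches minute 7, so 1 × 18 + 7 × 2 = 32 labels have been skipped so far.
Adding those back, label number 31651 + 32 = 31683 at 30 labels/s is 1056 s + 3 f = 0 h 17 min 36 s frame 3, i.e. 00:17:36;03.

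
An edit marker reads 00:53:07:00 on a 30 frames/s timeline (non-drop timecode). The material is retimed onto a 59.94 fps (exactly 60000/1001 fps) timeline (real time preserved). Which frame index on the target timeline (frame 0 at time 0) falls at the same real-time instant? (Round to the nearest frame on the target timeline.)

Source frame index: (0×3600 + 53×60 + 7) × 30 + 0 = 95610.
Real time: 95610 / (30) = 3187 s.
Target frame: (3187) × (60000/1001) = 191220000/1001 ≈ 191028.971 → 191029.

frame 191029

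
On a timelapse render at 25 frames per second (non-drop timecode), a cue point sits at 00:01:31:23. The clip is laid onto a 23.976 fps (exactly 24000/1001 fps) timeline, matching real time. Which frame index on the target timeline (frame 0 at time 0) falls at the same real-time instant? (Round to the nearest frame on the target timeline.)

frame 2204

Source frame index: (0×3600 + 1×60 + 31) × 25 + 23 = 2298.
Real time: 2298 / (25) = 2298/25 s.
Target frame: (2298/25) × (24000/1001) = 2206080/1001 ≈ 2203.876 → 2204.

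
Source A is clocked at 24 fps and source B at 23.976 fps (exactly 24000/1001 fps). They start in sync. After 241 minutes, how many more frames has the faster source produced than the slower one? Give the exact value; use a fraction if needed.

241 min = 14460 s.
A emits 24 × 14460 = 347040 frames; B emits 24000/1001 × 14460 = 347040000/1001.
Difference = 347040/1001 frames (≈ 346.6933); B is behind A.

347040/1001 frames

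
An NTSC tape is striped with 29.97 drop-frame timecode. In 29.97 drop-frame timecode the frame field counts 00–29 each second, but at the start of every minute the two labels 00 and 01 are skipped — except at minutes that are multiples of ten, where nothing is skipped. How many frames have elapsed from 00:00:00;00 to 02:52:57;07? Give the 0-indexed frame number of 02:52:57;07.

311007

Complete 10-minute blocks: 17, each 17982 frames → 305694.
Remaining 2 whole minutes in the current block: 1800 + 1 × 1798 = 3598 frames.
Within the current minute: 57 × 30 + 7 − 2 = 1715 (labels ;00/;01 skipped at this minute). Total = 305694 + 3598 + 1715 = 311007.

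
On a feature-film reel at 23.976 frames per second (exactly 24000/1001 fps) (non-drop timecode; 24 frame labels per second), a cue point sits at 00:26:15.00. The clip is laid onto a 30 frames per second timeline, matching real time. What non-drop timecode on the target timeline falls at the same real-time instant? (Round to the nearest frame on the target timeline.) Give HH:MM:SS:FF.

00:26:16:17

Source frame index: (0×3600 + 26×60 + 15) × 24 + 0 = 37800.
Real time: 37800 / (24000/1001) = 63063/40 s.
Target frame: (63063/40) × (30) = 189189/4 ≈ 47297.250 → 47297.
At 30 labels/s: frame 47297 → 00:26:16:17.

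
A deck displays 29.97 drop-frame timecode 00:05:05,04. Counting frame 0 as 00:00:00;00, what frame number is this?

As if non-drop at 30 labels/s: (0 × 3600 + 5 × 60 + 5) × 30 + 4 = 9154.
Minute boundaries passed: 5; those not divisible by 10: 5 − 0 = 5; dropped labels = 2 × 5 = 10.
Actual frame index = 9154 − 10 = 9144.

9144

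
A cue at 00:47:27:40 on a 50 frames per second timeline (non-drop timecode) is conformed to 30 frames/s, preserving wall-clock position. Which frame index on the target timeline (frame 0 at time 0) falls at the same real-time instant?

Source frame index: (0×3600 + 47×60 + 27) × 50 + 40 = 142390.
Real time: 142390 / (50) = 14239/5 s.
Target frame: (14239/5) × (30) = 85434.

frame 85434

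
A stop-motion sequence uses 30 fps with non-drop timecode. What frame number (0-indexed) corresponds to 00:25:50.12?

46512

Total seconds to the label: (0 × 3600 + 25 × 60 + 50) = 1550.
Frame index = 1550 × 30 + 12 = 46512.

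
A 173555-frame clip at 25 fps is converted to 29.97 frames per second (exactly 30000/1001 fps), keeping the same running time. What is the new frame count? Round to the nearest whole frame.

Frames at target rate = 173555 × (30000/1001) / (25) = 208266000/1001 ≈ 208057.942.
Nearest whole frame: 208058.

208058 frames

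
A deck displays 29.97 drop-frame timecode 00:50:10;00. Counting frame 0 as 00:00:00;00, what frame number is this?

Complete 10-minute blocks: 5, each 17982 frames → 89910.
Remaining 0 whole minutes in the current block: 0 frames.
Within the current minute: 10 × 30 + 0 = 300. Total = 89910 + 0 + 300 = 90210.

90210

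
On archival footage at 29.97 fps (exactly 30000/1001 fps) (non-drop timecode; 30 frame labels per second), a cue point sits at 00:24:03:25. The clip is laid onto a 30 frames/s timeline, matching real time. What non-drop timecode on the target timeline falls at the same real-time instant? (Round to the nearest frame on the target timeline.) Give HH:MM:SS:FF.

00:24:05:08

Source frame index: (0×3600 + 24×60 + 3) × 30 + 25 = 43315.
Real time: 43315 / (30000/1001) = 8671663/6000 s.
Target frame: (8671663/6000) × (30) = 8671663/200 ≈ 43358.315 → 43358.
At 30 labels/s: frame 43358 → 00:24:05:08.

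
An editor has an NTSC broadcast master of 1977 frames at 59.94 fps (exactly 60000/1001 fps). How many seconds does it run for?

Running time = 1977 / (60000/1001) = 32.98295 s.

32.98295 seconds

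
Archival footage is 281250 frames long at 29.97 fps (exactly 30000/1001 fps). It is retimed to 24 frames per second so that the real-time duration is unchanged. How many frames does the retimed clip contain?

225225 frames

Target frames = source frames × (target rate / source rate) = 281250 × (24)/(30000/1001) = 281250 × 1001/1250 = 225225.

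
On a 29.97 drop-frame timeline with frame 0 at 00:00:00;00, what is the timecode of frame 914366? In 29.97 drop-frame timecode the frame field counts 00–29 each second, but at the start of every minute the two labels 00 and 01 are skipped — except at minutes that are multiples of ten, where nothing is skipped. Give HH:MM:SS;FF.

Ten DF minutes hold 17982 frames, so frame 914366 lies in block 50 (frames 899100–917081) with 15266 frames into that block.
The block's first minute is 1800 frames and the rest 1798 each; 15266 frames reaches minute 8, so 50 × 18 + 8 × 2 = 916 labels have been skipped so far.
Adding those back, label number 914366 + 916 = 915282 at 30 labels/s is 30509 s + 12 f = 8 h 28 min 29 s frame 12, i.e. 08:28:29;12.

08:28:29;12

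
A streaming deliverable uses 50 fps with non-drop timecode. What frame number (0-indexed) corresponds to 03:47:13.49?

Total seconds to the label: (3 × 3600 + 47 × 60 + 13) = 13633.
Frame index = 13633 × 50 + 49 = 681699.

681699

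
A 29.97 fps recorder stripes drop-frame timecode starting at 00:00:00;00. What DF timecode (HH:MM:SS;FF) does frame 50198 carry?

00:27:54;28

Ten DF minutes hold 17982 frames, so frame 50198 lies in block 2 (frames 35964–53945) with 14234 frames into that block.
The block's first minute is 1800 frames and the rest 1798 each; 14234 frames reaches minute 7, so 2 × 18 + 7 × 2 = 50 labels have been skipped so far.
Adding those back, label number 50198 + 50 = 50248 at 30 labels/s is 1674 s + 28 f = 0 h 27 min 54 s frame 28, i.e. 00:27:54;28.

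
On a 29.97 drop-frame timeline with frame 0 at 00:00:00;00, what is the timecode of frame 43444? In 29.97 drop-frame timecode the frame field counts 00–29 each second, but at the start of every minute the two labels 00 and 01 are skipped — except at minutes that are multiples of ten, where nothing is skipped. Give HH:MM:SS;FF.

Each 10-minute DF block holds 10 × 60 × 30 − 9 × 2 = 17982 frames. 43444 ÷ 17982 → 2 full blocks, remainder 7480.
Within the partial block the first minute is 1800 frames and each further minute 1798, so 4 further minute boundaries passed. Total skipped labels = 18 × 2 + 2 × 4 = 44.
Non-drop label index = 43444 + 44 = 43488; at 30 labels/s that is 00:24:09:18, i.e. DF 00:24:09;18.

00:24:09;18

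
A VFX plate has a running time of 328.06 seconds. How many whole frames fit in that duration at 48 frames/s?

15746 frames

Frames = 328.06 × 48 = 393672/25 ≈ 15746.8800.
Complete frames: 15746.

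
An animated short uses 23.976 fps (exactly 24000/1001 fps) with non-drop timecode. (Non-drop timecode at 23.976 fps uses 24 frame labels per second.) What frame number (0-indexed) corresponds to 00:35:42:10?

Total seconds to the label: (0 × 3600 + 35 × 60 + 42) = 2142.
Frame index = 2142 × 24 + 10 = 51418.

51418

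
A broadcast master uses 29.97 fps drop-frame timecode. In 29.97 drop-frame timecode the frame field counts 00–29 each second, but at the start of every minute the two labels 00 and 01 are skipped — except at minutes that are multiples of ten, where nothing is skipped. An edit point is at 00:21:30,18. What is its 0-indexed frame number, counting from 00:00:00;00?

38680

Complete 10-minute blocks: 2, each 17982 frames → 35964.
Remaining 1 whole minute in the current block: 1800 + 0 × 1798 = 1800 frames.
Within the current minute: 30 × 30 + 18 − 2 = 916 (labels ;00/;01 skipped at this minute). Total = 35964 + 1800 + 916 = 38680.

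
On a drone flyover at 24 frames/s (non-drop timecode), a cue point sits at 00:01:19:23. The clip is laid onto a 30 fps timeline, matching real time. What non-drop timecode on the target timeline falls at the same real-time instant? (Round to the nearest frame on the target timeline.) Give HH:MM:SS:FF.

00:01:19:29

Source frame index: (0×3600 + 1×60 + 19) × 24 + 23 = 1919.
Real time: 1919 / (24) = 1919/24 s.
Target frame: (1919/24) × (30) = 9595/4 ≈ 2398.750 → 2399.
At 30 labels/s: frame 2399 → 00:01:19:29.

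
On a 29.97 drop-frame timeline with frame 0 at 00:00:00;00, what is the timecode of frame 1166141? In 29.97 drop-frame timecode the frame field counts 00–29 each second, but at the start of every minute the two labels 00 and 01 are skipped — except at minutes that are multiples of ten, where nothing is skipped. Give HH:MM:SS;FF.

10:48:30;09

Ten DF minutes hold 17982 frames, so frame 1166141 lies in block 64 (frames 1150848–1168829) with 15293 frames into that block.
The block's first minute is 1800 frames and the rest 1798 each; 15293 frames reaches minute 8, so 64 × 18 + 8 × 2 = 1168 labels have been skipped so far.
Adding those back, label number 1166141 + 1168 = 1167309 at 30 labels/s is 38910 s + 9 f = 10 h 48 min 30 s frame 9, i.e. 10:48:30;09.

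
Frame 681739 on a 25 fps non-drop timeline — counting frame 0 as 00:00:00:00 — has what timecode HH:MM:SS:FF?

681739 ÷ 25 = 27269 full seconds, remainder 14 frames.
27269 s = 7 h 34 min 29 s.
Timecode: 07:34:29:14.

07:34:29:14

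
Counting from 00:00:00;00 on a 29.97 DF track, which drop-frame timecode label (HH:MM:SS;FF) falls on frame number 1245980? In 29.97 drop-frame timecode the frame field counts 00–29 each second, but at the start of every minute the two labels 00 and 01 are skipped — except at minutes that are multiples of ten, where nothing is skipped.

Each 10-minute DF block holds 10 × 60 × 30 − 9 × 2 = 17982 frames. 1245980 ÷ 17982 → 69 full blocks, remainder 5222.
Within the partial block the first minute is 1800 frames and each further minute 1798, so 2 further minute boundaries passed. Total skipped labels = 18 × 69 + 2 × 2 = 1246.
Non-drop label index = 1245980 + 1246 = 1247226; at 30 labels/s that is 11:32:54:06, i.e. DF 11:32:54;06.

11:32:54;06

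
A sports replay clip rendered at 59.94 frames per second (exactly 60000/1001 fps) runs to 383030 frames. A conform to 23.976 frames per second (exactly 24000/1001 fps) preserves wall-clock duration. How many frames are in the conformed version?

Target frames = source frames × (target rate / source rate) = 383030 × (24000/1001)/(60000/1001) = 383030 × 2/5 = 153212.

153212 frames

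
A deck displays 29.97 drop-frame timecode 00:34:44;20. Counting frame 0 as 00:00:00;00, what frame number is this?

62478

As if non-drop at 30 labels/s: (0 × 3600 + 34 × 60 + 44) × 30 + 20 = 62540.
Minute boundaries passed: 34; those not divisible by 10: 34 − 3 = 31; dropped labels = 2 × 31 = 62.
Actual frame index = 62540 − 62 = 62478.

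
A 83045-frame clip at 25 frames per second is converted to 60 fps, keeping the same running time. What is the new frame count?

199308 frames

Frames at target rate = 83045 × (60) / (25) = 199308.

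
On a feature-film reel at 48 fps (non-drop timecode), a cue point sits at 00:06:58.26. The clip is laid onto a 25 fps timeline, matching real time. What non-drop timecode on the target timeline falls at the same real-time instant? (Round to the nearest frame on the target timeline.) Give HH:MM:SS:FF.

00:06:58:14

Source frame index: (0×3600 + 6×60 + 58) × 48 + 26 = 20090.
Real time: 20090 / (48) = 10045/24 s.
Target frame: (10045/24) × (25) = 251125/24 ≈ 10463.542 → 10464.
At 25 labels/s: frame 10464 → 00:06:58:14.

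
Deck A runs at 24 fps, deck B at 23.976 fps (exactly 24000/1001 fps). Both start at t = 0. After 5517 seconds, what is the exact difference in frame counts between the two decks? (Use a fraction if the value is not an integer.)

A emits 24 × 5517 = 132408 frames; B emits 24000/1001 × 5517 = 132408000/1001.
Difference = 132408/1001 frames (≈ 132.2757); B is behind A.

132408/1001 frames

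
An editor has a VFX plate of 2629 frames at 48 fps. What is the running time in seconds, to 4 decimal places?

54.7708 seconds

Running time = 2629 × 1/48 = 2629/48 s ≈ 54.7708 s.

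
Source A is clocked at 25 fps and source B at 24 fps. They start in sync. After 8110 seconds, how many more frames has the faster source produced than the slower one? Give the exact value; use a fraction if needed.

A emits 25 × 8110 = 202750 frames; B emits 24 × 8110 = 194640.
Difference = 8110 frames; B is behind A.

8110 frames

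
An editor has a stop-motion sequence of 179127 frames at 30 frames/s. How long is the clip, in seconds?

Running time = 179127 / (30) = 5970.9 s.

5970.9 seconds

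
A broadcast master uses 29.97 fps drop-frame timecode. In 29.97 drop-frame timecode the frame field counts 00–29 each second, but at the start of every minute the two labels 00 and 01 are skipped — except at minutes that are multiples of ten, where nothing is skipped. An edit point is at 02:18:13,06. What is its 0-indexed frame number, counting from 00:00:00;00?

248546

Complete 10-minute blocks: 13, each 17982 frames → 233766.
Remaining 8 whole minutes in the current block: 1800 + 7 × 1798 = 14386 frames.
Within the current minute: 13 × 30 + 6 − 2 = 394 (labels ;00/;01 skipped at this minute). Total = 233766 + 14386 + 394 = 248546.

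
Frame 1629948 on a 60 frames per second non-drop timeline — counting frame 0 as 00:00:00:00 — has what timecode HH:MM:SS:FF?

07:32:45:48

1629948 ÷ 60 = 27165 full seconds, remainder 48 frames.
27165 s = 7 h 32 min 45 s.
Timecode: 07:32:45:48.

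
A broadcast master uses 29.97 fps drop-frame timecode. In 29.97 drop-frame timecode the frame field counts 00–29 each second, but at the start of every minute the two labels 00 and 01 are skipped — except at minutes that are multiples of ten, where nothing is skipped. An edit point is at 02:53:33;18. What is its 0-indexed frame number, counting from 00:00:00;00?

312096

Complete 10-minute blocks: 17, each 17982 frames → 305694.
Remaining 3 whole minutes in the current block: 1800 + 2 × 1798 = 5396 frames.
Within the current minute: 33 × 30 + 18 − 2 = 1006 (labels ;00/;01 skipped at this minute). Total = 305694 + 5396 + 1006 = 312096.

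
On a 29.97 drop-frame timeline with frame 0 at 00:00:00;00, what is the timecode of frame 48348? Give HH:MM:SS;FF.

Ten DF minutes hold 17982 frames, so frame 48348 lies in block 2 (frames 35964–53945) with 12384 frames into that block.
The block's first minute is 1800 frames and the rest 1798 each; 12384 frames reaches minute 6, so 2 × 18 + 6 × 2 = 48 labels have been skipped so far.
Adding those back, label number 48348 + 48 = 48396 at 30 labels/s is 1613 s + 6 f = 0 h 26 min 53 s frame 6, i.e. 00:26:53;06.

00:26:53;06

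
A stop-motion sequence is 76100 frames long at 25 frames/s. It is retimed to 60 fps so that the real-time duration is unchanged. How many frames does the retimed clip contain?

182640 frames

Target frames = source frames × (target rate / source rate) = 76100 × (60)/(25) = 76100 × 12/5 = 182640.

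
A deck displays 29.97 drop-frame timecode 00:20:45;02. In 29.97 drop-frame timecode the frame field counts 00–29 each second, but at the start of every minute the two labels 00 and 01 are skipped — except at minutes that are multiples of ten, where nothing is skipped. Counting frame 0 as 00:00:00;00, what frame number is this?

37316

As if non-drop at 30 labels/s: (0 × 3600 + 20 × 60 + 45) × 30 + 2 = 37352.
Minute boundaries passed: 20; those not divisible by 10: 20 − 2 = 18; dropped labels = 2 × 18 = 36.
Actual frame index = 37352 − 36 = 37316.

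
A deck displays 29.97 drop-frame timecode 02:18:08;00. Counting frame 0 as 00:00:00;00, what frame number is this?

Complete 10-minute blocks: 13, each 17982 frames → 233766.
Remaining 8 whole minutes in the current block: 1800 + 7 × 1798 = 14386 frames.
Within the current minute: 8 × 30 + 0 − 2 = 238 (labels ;00/;01 skipped at this minute). Total = 233766 + 14386 + 238 = 248390.

248390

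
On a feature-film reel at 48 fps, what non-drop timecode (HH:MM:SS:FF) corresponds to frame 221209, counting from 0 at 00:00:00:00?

01:16:48:25

221209 ÷ 48 = 4608 full seconds, remainder 25 frames.
4608 s = 1 h 16 min 48 s.
Timecode: 01:16:48:25.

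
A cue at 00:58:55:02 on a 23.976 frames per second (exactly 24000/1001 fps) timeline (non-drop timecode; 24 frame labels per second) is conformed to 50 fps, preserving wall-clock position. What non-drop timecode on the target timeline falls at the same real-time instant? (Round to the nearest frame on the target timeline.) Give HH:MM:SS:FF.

00:58:58:31

Source frame index: (0×3600 + 58×60 + 55) × 24 + 2 = 84842.
Real time: 84842 / (24000/1001) = 42463421/12000 s.
Target frame: (42463421/12000) × (50) = 42463421/240 ≈ 176930.921 → 176931.
At 50 labels/s: frame 176931 → 00:58:58:31.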